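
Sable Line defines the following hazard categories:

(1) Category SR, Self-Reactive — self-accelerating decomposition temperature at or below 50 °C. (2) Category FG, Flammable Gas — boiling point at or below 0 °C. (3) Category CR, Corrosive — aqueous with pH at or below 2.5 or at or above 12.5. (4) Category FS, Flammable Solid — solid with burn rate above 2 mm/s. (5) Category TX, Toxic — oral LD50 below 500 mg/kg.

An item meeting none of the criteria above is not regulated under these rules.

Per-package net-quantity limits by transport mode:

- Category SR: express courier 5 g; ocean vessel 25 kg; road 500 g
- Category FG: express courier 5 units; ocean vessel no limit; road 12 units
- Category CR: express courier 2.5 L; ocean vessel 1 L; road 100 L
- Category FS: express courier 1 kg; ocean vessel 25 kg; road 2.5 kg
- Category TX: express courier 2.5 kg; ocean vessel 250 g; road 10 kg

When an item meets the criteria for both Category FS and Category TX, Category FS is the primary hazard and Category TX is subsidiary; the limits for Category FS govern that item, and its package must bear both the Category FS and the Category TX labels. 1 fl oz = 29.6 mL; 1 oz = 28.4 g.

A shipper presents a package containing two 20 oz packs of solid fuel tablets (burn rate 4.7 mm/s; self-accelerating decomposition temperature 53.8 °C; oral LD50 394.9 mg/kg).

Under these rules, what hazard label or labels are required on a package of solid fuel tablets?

Category FS and TX

Solid fuel tablets: burn rate 4.7 mm/s > 2 mm/s → Category FS (Flammable Solid).
The solid fuel tablets have oral LD50 394.9 mg/kg, which is < 500 mg/kg, so they are Category TX (Toxic).
By the precedence rule Category FS is primary and Category TX is subsidiary, and that rule requires both labels on the package.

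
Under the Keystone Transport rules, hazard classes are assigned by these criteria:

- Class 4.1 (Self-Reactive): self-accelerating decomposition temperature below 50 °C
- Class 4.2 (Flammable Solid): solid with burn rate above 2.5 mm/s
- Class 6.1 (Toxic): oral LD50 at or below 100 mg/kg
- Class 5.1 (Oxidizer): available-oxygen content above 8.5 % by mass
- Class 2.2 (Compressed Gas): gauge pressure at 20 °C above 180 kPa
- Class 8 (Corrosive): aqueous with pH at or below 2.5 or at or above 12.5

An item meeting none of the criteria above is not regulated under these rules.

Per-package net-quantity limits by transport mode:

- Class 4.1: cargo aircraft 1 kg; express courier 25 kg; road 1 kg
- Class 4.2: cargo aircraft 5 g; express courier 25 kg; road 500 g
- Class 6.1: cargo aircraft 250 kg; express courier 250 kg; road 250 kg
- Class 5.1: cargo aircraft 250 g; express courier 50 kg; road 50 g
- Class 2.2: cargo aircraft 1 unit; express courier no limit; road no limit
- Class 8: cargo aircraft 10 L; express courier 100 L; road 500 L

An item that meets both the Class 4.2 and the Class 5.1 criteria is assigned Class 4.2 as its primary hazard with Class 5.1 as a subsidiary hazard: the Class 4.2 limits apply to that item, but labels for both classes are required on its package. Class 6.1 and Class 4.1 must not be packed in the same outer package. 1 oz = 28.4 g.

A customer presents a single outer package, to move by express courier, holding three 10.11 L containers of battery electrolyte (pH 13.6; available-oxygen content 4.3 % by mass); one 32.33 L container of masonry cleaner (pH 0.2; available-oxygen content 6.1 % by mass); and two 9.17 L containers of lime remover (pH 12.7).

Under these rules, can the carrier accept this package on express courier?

Yes

pH 13.6 meets the Class 8 criterion (Corrosive), so the battery electrolyte is Class 8.
pH 0.2 meets the Class 8 criterion (Corrosive), so the masonry cleaner is Class 8.
With pH 12.7 (≥ 12.5), the lime remover falls in Class 8.
Total Class 8: (three 10.11 L containers = 30.33 L) + 32.33 L + (two 9.17 L containers = 18.34 L) = 81 L.
That is within the Class 8 express courier limit of 100 L.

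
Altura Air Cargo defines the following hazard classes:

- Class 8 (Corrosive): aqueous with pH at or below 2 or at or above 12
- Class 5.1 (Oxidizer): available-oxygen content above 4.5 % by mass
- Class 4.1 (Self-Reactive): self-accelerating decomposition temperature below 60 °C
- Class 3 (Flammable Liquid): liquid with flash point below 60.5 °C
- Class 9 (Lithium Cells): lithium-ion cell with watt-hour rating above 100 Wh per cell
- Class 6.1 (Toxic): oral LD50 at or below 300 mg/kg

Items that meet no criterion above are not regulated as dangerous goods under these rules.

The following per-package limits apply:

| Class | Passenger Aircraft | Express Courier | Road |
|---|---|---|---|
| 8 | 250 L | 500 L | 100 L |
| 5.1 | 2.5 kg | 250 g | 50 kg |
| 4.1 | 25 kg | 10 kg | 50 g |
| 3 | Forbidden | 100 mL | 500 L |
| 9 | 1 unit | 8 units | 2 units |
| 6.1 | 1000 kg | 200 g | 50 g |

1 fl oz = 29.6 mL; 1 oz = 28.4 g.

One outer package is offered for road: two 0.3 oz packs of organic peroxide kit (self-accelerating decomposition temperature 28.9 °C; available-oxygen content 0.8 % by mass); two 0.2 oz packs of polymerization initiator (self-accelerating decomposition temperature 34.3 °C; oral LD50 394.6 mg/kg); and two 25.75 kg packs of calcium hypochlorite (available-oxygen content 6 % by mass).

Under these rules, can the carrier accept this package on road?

No

Organic peroxide kit: self-accelerating decomposition temperature 28.9 °C < 60 °C → Class 4.1 (Self-Reactive).
With self-accelerating decomposition temperature 34.3 °C (< 60 °C), the polymerization initiator falls in Class 4.1.
With available-oxygen content 6 % by mass (> 4.5 % by mass), the calcium hypochlorite falls in Class 5.1.
Class 5.1 quantity: two 25.75 kg packs = 51.5 kg.
51.5 kg exceeds the road limit of 50 kg for Class 5.1.
Total Class 4.1: (two 0.3 oz packs = 17.04 g) + (two 0.2 oz packs = 11.36 g) = 28.4 g.
28.4 g is within the road limit of 50 g for Class 4.1.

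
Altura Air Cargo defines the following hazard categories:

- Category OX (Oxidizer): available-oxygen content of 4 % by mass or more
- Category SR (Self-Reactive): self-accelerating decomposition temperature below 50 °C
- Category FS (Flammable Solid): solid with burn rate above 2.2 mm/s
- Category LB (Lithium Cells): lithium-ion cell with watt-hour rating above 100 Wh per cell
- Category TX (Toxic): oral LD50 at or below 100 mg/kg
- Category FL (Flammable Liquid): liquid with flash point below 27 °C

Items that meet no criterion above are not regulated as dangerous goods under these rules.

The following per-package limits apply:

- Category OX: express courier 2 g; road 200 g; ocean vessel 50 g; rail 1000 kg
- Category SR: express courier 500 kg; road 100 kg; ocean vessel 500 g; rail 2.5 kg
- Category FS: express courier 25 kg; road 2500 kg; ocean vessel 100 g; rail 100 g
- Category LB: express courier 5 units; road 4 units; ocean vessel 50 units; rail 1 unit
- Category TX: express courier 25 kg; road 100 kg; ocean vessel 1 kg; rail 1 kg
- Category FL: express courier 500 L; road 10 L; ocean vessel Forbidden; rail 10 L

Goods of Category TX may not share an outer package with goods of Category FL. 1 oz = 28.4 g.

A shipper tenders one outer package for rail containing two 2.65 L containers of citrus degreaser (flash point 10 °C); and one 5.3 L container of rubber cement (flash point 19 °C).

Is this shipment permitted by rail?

The citrus degreaser has flash point 10 °C, which is < 27 °C, so it is Category FL (Flammable Liquid).
With flash point 19 °C (< 27 °C), the rubber cement falls in Category FL.
Category FL net quantity: (two 2.65 L containers = 5.3 L) + 5.3 L = 10.6 L.
10.6 L > 10 L (rail limit, Category FL) — over the limit.

No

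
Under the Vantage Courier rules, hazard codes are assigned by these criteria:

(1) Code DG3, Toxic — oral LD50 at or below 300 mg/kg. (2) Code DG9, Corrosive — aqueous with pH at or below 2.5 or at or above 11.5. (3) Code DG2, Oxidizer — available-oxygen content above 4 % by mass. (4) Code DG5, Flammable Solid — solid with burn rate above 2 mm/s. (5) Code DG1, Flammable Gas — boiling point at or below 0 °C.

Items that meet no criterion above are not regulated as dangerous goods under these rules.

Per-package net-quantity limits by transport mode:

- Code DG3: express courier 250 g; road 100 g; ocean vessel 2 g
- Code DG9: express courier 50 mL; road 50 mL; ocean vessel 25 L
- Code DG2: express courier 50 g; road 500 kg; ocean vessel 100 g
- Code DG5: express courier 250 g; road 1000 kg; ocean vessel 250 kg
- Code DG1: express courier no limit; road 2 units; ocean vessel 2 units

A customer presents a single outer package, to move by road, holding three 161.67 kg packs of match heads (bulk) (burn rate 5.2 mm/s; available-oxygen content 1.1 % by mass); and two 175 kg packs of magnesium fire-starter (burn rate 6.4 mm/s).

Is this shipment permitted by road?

With burn rate 5.2 mm/s (> 2 mm/s), the match heads (bulk) fall in Code DG5.
Magnesium fire-starter: burn rate 6.4 mm/s > 2 mm/s → Code DG5 (Flammable Solid).
Code DG5 net quantity: (three 161.67 kg packs = 485.01 kg) + (two 175 kg packs = 350 kg) = 835.01 kg.
835.01 kg ≤ 1000 kg (road limit, Code DG5) — within limit.

Yes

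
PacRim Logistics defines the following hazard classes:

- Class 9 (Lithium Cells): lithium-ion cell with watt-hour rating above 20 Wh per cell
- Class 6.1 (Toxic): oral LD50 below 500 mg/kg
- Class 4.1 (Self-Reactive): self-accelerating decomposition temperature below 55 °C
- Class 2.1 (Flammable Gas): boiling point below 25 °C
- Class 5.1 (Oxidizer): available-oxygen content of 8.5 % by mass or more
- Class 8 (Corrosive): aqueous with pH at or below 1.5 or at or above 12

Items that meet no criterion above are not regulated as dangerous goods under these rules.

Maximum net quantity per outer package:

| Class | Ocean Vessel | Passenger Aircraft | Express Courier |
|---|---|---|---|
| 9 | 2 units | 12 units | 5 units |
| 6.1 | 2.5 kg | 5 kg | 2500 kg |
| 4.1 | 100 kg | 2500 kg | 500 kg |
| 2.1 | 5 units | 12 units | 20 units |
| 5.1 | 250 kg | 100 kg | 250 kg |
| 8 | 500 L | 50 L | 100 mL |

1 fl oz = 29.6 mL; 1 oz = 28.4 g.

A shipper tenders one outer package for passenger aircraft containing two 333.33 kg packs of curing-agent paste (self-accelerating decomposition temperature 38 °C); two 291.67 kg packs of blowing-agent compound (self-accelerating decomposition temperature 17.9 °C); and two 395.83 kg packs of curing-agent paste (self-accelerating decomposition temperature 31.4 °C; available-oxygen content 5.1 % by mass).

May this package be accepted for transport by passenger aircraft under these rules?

Yes

With self-accelerating decomposition temperature 38 °C (< 55 °C), the curing-agent paste falls in Class 4.1.
The blowing-agent compound has self-accelerating decomposition temperature 17.9 °C, which is < 55 °C, so it is Class 4.1 (Self-Reactive).
Self-accelerating decomposition temperature 31.4 °C meets the Class 4.1 criterion (Self-Reactive), so the curing-agent paste is Class 4.1.
Total Class 4.1: (two 333.33 kg packs = 666.66 kg) + (two 291.67 kg packs = 583.34 kg) + (two 395.83 kg packs = 791.66 kg) = 2041.66 kg.
That is within the Class 4.1 passenger aircraft limit of 2500 kg.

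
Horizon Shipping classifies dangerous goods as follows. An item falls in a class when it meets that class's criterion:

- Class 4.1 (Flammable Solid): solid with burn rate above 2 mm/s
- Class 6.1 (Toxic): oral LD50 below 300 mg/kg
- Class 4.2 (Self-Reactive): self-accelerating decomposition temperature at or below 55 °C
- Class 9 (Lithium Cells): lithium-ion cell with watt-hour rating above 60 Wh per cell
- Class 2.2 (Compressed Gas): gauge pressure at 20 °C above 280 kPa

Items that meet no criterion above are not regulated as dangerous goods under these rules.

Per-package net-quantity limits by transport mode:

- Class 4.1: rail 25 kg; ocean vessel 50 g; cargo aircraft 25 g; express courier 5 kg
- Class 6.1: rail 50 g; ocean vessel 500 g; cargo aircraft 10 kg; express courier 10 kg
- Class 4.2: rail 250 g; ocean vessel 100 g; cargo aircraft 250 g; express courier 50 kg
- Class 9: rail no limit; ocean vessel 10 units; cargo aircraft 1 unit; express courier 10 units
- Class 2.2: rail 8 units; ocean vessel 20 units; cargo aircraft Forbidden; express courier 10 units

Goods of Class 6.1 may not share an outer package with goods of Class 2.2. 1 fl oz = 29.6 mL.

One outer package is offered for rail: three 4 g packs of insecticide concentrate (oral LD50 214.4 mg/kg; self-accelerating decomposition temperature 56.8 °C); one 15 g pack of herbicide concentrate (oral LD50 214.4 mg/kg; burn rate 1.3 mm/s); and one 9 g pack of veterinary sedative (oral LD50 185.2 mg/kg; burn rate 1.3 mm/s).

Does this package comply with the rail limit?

Yes

Insecticide concentrate: oral LD50 214.4 mg/kg < 300 mg/kg → Class 6.1 (Toxic).
Herbicide concentrate: oral LD50 214.4 mg/kg < 300 mg/kg → Class 6.1 (Toxic).
Veterinary sedative: oral LD50 185.2 mg/kg < 300 mg/kg → Class 6.1 (Toxic).
Total Class 6.1: (three 4 g packs = 12 g) + 15 g + 9 g = 36 g.
36 g is within the rail limit of 50 g for Class 6.1.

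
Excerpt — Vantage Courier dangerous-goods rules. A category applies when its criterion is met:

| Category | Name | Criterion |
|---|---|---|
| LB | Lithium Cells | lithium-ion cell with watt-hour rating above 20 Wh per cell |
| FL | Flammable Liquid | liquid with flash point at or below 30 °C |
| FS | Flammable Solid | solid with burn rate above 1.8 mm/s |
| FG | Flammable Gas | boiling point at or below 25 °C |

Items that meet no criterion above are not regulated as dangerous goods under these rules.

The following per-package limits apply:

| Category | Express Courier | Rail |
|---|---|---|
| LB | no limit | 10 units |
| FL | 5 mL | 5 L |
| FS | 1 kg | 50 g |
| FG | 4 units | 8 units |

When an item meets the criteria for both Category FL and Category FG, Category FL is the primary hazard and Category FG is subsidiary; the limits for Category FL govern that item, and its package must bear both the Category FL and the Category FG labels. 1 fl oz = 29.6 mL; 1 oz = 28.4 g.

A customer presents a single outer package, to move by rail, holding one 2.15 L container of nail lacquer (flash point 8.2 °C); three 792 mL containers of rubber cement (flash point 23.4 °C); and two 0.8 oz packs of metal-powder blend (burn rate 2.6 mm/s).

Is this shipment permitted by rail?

Yes

With flash point 8.2 °C (≤ 30 °C), the nail lacquer falls in Category FL.
The rubber cement has flash point 23.4 °C, which is ≤ 30 °C, so it is Category FL (Flammable Liquid).
Metal-powder blend: burn rate 2.6 mm/s > 1.8 mm/s → Category FS (Flammable Solid).
Total Category FL: 2.15 L + (three 792 mL containers = 2.376 L) = 4.526 L.
That is within the Category FL rail limit of 5 L.
Category FS quantity: two 0.8 oz packs = 45.44 g.
45.44 g is within the rail limit of 50 g for Category FS.
Every hazard category is within its rail limit and no segregation rule is violated.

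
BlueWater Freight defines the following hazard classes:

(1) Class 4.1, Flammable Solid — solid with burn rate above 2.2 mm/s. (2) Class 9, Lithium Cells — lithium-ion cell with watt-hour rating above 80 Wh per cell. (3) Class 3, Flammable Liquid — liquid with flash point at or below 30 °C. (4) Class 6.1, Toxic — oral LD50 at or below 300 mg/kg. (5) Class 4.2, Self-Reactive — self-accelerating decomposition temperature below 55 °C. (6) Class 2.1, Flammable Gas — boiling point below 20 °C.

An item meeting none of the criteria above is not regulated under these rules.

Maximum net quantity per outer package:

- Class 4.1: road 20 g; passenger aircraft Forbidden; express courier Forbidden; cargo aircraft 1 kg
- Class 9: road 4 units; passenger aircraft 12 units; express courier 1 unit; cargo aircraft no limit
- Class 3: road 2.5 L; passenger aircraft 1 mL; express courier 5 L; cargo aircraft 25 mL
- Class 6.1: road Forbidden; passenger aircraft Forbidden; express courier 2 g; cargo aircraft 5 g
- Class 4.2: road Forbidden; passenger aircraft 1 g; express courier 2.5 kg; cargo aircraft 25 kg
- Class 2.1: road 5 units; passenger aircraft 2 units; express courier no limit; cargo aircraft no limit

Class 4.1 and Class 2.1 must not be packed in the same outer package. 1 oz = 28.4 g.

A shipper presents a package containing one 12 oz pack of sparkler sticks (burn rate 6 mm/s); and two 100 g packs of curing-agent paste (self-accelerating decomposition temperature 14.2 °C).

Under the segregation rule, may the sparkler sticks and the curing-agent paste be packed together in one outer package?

The sparkler sticks have burn rate 6 mm/s, which is > 2.2 mm/s, so they are Class 4.1 (Flammable Solid).
The curing-agent paste has self-accelerating decomposition temperature 14.2 °C, which is < 55 °C, so it is Class 4.2 (Self-Reactive).
No segregation rule bars Class 4.1 with Class 4.2.

Yes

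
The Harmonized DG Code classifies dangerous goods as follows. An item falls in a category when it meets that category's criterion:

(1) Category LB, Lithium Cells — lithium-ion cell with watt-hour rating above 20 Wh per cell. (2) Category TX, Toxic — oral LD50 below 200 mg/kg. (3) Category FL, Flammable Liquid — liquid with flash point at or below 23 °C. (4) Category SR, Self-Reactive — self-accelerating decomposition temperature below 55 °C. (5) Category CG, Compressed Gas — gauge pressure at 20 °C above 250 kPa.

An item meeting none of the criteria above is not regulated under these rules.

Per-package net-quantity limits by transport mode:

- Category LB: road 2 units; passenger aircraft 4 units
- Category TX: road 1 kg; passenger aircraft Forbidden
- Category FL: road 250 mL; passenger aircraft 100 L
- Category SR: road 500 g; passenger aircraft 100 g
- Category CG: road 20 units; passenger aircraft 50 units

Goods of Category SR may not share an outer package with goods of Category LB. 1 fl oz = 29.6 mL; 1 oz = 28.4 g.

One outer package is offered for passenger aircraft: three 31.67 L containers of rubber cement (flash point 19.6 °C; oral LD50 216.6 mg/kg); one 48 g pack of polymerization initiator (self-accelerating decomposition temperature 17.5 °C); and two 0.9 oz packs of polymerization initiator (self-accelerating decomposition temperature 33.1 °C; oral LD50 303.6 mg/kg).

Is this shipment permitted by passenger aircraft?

Rubber cement: flash point 19.6 °C ≤ 23 °C → Category FL (Flammable Liquid).
Self-accelerating decomposition temperature 17.5 °C meets the Category SR criterion (Self-Reactive), so the polymerization initiator is Category SR.
With self-accelerating decomposition temperature 33.1 °C (< 55 °C), the polymerization initiator falls in Category SR.
Category SR net quantity: 48 g + (two 0.9 oz packs = 51.12 g) = 99.12 g.
99.12 g ≤ 100 g (passenger aircraft limit, Category SR) — within limit.
Category FL quantity: three 31.67 L containers = 95.01 L.
95.01 L ≤ 100 L (passenger aircraft limit, Category FL) — within limit.
The segregation rule (Category SR with Category LB) does not apply to Category SR with Category FL.
Every hazard category is within its passenger aircraft limit and no segregation rule is violated.

Yes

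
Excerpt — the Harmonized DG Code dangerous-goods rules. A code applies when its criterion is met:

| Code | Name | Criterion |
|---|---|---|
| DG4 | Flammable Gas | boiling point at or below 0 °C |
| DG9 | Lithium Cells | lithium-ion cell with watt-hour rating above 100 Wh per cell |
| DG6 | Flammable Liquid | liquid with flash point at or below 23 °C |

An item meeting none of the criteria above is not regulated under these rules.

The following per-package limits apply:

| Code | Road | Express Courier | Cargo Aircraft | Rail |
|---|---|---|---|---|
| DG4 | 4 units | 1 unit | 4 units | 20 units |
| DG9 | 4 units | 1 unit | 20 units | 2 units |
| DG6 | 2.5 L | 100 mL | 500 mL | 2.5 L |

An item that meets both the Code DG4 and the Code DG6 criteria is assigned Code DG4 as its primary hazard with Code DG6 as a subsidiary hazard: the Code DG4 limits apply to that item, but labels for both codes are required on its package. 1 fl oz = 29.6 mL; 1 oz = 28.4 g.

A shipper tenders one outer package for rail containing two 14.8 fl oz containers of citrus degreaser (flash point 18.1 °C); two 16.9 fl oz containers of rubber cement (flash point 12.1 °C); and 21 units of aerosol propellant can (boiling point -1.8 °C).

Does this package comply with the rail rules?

No

With flash point 18.1 °C (≤ 23 °C), the citrus degreaser falls in Code DG6.
With flash point 12.1 °C (≤ 23 °C), the rubber cement falls in Code DG6.
With boiling point -1.8 °C (≤ 0 °C), the aerosol propellant can falls in Code DG4.
Total Code DG6: (two 14.8 fl oz containers = 876.16 mL) + (two 16.9 fl oz containers = 1000.48 mL) = 1876.64 mL.
That is within the Code DG6 rail limit of 2.5 L.
Code DG4 quantity: 21 units.
That exceeds the Code DG4 rail limit of 20 units.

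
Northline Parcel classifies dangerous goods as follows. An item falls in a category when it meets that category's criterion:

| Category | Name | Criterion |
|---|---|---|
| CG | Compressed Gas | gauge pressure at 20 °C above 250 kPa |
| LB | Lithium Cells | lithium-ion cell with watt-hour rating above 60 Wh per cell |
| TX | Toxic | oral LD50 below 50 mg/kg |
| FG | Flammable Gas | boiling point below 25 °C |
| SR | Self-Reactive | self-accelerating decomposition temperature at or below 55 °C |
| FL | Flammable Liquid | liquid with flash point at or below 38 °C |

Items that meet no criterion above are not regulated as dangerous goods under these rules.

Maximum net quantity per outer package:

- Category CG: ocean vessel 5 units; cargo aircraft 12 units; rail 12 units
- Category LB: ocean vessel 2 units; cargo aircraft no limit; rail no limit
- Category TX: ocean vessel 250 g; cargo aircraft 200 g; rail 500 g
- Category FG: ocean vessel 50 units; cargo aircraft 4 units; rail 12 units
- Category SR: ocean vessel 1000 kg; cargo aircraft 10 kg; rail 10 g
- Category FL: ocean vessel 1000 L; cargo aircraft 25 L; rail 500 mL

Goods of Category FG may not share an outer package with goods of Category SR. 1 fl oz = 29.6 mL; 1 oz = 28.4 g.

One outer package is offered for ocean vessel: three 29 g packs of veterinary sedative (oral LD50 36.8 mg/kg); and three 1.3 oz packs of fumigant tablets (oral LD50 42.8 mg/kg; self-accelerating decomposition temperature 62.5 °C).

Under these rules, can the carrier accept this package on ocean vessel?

Oral LD50 36.8 mg/kg meets the Category TX criterion (Toxic), so the veterinary sedative is Category TX.
The fumigant tablets have oral LD50 42.8 mg/kg, which is < 50 mg/kg, so they are Category TX (Toxic).
Category TX net quantity: (three 29 g packs = 87 g) + (three 1.3 oz packs = 110.76 g) = 197.76 g.
That is within the Category TX ocean vessel limit of 250 g.

Yes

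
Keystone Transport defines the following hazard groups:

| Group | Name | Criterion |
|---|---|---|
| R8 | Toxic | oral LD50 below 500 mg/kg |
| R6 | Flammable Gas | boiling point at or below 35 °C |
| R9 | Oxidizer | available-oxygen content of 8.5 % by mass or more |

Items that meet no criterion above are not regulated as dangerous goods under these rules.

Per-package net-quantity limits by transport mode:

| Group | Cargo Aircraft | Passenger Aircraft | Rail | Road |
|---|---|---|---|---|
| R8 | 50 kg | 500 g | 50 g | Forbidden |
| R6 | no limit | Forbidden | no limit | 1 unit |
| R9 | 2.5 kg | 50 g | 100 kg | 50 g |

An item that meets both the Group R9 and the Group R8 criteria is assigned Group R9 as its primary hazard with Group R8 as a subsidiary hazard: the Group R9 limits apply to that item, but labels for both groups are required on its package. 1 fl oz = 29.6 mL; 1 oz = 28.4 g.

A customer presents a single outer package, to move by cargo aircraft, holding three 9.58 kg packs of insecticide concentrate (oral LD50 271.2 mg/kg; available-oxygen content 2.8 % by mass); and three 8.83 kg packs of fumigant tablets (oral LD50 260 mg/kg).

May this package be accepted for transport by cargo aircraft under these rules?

Insecticide concentrate: oral LD50 271.2 mg/kg < 500 mg/kg → Group R8 (Toxic).
The fumigant tablets have oral LD50 260 mg/kg, which is < 500 mg/kg, so they are Group R8 (Toxic).
Total Group R8: (three 9.58 kg packs = 28.74 kg) + (three 8.83 kg packs = 26.49 kg) = 55.23 kg.
That exceeds the Group R8 cargo aircraft limit of 50 kg.

No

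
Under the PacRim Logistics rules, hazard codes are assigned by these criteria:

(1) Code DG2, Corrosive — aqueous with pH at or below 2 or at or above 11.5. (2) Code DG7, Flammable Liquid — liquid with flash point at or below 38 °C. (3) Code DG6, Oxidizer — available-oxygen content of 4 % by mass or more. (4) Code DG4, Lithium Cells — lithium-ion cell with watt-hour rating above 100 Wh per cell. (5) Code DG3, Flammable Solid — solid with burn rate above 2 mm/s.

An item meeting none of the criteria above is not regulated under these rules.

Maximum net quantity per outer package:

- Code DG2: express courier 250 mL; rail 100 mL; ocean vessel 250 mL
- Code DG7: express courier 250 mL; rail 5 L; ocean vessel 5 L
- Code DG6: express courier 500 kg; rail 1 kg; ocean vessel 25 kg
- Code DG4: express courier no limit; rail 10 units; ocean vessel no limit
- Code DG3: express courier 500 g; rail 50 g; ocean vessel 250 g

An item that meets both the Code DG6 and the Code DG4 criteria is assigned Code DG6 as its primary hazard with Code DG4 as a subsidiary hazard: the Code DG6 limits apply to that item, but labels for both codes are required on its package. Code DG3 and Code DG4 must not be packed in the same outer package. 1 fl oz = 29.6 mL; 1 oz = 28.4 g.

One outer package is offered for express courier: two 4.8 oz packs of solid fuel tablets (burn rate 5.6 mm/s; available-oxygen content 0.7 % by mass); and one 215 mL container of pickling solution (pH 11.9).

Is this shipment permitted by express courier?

Burn rate 5.6 mm/s meets the Code DG3 criterion (Flammable Solid), so the solid fuel tablets are Code DG3.
pH 11.9 meets the Code DG2 criterion (Corrosive), so the pickling solution is Code DG2.
Code DG3 quantity: two 4.8 oz packs = 272.64 g.
272.64 g is within the express courier limit of 500 g for Code DG3.
Code DG2 quantity: 215 mL.
215 mL ≤ 250 mL (express courier limit, Code DG2) — within limit.
The segregation rule (Code DG3 with Code DG4) does not apply to Code DG3 with Code DG2.
Every hazard code is within its express courier limit and no segregation rule is violated.

Yes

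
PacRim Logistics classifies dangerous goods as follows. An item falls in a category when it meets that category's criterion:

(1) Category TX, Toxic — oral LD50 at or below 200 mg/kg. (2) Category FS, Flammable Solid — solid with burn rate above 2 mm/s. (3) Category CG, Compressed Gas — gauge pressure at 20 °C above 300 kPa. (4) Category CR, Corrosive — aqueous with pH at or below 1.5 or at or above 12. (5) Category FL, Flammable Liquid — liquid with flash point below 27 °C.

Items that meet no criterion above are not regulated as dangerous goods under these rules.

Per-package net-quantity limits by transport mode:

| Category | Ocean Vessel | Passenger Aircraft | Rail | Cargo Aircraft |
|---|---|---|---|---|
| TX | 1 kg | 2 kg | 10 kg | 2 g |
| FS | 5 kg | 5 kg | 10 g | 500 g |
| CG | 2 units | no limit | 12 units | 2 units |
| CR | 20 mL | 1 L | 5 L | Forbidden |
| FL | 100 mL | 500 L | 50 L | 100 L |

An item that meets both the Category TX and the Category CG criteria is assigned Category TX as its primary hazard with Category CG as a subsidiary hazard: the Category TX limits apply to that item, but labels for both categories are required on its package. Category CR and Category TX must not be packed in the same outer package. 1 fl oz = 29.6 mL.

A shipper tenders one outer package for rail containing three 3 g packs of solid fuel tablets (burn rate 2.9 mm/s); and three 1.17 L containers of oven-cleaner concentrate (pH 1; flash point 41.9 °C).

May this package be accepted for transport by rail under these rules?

Solid fuel tablets: burn rate 2.9 mm/s > 2 mm/s → Category FS (Flammable Solid).
Oven-cleaner concentrate: pH 1 ≤ 1.5 → Category CR (Corrosive).
Category FS quantity: three 3 g packs = 9 g.
9 g ≤ 10 g (rail limit, Category FS) — within limit.
Category CR quantity: three 1.17 L containers = 3.51 L.
3.51 L is within the rail limit of 5 L for Category CR.
The segregation rule (Category CR with Category TX) does not apply to Category FS with Category CR.
Every hazard category is within its rail limit and no segregation rule is violated.

Yes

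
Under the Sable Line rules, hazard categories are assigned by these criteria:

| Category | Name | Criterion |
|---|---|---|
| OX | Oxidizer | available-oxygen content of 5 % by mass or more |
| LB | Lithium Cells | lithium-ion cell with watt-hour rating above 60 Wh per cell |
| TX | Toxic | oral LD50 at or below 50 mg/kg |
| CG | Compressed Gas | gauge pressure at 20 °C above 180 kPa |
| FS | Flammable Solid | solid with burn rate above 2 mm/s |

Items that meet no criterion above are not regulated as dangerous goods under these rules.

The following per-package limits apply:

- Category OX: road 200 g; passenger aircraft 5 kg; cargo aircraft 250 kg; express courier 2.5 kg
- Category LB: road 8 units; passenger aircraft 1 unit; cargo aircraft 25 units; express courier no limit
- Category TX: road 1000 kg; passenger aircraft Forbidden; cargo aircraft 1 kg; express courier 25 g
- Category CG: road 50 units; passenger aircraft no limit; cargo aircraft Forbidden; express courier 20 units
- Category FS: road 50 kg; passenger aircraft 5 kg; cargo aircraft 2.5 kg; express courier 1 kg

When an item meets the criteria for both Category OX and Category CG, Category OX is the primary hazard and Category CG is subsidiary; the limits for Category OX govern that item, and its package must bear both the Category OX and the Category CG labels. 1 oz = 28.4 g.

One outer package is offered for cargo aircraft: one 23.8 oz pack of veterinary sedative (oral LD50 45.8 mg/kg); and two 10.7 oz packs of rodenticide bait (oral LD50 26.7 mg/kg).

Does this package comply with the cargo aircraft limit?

No

Oral LD50 45.8 mg/kg meets the Category TX criterion (Toxic), so the veterinary sedative is Category TX.
Rodenticide bait: oral LD50 26.7 mg/kg ≤ 50 mg/kg → Category TX (Toxic).
Total Category TX: (one 23.8 oz pack = 675.92 g) + (two 10.7 oz packs = 607.76 g) = 1283.68 g.
1283.68 g exceeds the cargo aircraft limit of 1 kg for Category TX.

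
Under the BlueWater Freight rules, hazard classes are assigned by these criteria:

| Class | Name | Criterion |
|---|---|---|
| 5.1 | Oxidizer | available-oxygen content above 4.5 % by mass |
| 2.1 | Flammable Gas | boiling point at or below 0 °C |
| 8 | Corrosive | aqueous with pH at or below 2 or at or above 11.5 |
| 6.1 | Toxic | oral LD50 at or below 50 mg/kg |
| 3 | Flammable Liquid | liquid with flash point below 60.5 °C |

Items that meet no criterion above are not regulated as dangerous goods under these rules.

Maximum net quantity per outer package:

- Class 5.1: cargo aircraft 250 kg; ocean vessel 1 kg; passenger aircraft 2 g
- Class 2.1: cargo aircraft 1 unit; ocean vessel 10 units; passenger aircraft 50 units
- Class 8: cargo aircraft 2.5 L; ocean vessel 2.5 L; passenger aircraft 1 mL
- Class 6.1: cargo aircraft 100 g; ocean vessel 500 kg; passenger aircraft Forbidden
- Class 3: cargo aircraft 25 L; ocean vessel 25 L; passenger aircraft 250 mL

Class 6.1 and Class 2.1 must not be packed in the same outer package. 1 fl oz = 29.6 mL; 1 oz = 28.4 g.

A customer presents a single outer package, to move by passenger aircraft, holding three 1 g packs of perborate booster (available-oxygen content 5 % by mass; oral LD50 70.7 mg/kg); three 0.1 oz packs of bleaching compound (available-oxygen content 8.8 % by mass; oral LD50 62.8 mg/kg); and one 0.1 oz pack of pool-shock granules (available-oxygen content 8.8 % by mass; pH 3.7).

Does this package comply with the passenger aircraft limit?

No

With available-oxygen content 5 % by mass (> 4.5 % by mass), the perborate booster falls in Class 5.1.
With available-oxygen content 8.8 % by mass (> 4.5 % by mass), the bleaching compound falls in Class 5.1.
Available-oxygen content 8.8 % by mass meets the Class 5.1 criterion (Oxidizer), so the pool-shock granules are Class 5.1.
Class 5.1 net quantity: (three 1 g packs = 3 g) + (three 0.1 oz packs = 8.52 g) + (one 0.1 oz pack = 2.84 g) = 14.36 g.
That exceeds the Class 5.1 passenger aircraft limit of 2 g.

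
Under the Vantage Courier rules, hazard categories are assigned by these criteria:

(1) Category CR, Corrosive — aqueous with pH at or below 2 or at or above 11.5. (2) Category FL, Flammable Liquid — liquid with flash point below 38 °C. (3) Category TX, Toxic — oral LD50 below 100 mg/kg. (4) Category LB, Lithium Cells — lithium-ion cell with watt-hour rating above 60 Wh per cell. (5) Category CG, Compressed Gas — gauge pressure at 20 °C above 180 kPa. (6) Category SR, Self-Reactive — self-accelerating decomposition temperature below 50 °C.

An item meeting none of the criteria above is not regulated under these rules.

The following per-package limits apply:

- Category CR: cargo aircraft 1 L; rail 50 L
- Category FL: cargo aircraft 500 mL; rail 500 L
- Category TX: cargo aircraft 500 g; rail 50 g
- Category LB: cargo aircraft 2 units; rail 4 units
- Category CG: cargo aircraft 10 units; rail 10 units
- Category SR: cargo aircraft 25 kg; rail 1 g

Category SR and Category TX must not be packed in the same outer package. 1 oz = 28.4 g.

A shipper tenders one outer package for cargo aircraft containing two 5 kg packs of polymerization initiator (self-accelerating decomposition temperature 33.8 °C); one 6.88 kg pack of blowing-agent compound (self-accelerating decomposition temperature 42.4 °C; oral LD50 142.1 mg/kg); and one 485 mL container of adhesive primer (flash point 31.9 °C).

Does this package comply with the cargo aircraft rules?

Self-accelerating decomposition temperature 33.8 °C meets the Category SR criterion (Self-Reactive), so the polymerization initiator is Category SR.
Self-accelerating decomposition temperature 42.4 °C meets the Category SR criterion (Self-Reactive), so the blowing-agent compound is Category SR.
Flash point 31.9 °C meets the Category FL criterion (Flammable Liquid), so the adhesive primer is Category FL.
Category SR net quantity: (two 5 kg packs = 10 kg) + 6.88 kg = 16.88 kg.
16.88 kg ≤ 25 kg (cargo aircraft limit, Category SR) — within limit.
Category FL quantity: 485 mL.
485 mL is within the cargo aircraft limit of 500 mL for Category FL.
The segregation rule (Category SR with Category TX) does not apply to Category SR with Category FL.
Every hazard category is within its cargo aircraft limit and no segregation rule is violated.

Yes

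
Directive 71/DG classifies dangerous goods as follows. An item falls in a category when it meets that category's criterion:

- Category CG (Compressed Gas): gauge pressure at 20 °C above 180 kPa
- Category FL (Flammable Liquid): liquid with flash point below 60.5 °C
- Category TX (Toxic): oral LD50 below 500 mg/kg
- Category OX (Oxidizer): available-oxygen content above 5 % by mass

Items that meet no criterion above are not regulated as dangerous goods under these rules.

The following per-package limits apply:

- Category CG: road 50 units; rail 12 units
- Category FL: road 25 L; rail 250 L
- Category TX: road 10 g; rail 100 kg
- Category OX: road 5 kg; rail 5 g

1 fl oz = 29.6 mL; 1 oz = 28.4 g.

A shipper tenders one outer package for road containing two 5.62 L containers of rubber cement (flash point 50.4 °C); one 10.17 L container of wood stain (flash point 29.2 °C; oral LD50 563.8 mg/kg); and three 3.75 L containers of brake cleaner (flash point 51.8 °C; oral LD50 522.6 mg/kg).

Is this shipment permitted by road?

Rubber cement: flash point 50.4 °C < 60.5 °C → Category FL (Flammable Liquid).
Flash point 29.2 °C meets the Category FL criterion (Flammable Liquid), so the wood stain is Category FL.
Flash point 51.8 °C meets the Category FL criterion (Flammable Liquid), so the brake cleaner is Category FL.
Category FL net quantity: (two 5.62 L containers = 11.24 L) + 10.17 L + (three 3.75 L containers = 11.25 L) = 32.66 L.
32.66 L > 25 L (road limit, Category FL) — over the limit.

No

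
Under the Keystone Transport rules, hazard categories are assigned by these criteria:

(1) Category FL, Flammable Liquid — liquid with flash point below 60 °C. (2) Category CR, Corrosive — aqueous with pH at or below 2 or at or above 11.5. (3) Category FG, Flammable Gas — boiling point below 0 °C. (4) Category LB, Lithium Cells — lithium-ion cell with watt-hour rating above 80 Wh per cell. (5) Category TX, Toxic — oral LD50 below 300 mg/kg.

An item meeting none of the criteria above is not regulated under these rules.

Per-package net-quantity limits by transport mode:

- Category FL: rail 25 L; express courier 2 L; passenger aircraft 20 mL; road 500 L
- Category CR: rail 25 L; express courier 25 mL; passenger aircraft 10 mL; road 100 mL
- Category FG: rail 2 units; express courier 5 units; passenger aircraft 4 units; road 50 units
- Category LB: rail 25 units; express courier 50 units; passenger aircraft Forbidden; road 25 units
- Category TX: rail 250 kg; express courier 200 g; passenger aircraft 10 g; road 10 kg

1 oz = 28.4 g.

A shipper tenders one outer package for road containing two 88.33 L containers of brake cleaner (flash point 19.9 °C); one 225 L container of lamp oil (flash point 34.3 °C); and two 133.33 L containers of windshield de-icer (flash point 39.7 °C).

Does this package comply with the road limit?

The brake cleaner has flash point 19.9 °C, which is < 60 °C, so it is Category FL (Flammable Liquid).
The lamp oil has flash point 34.3 °C, which is < 60 °C, so it is Category FL (Flammable Liquid).
With flash point 39.7 °C (< 60 °C), the windshield de-icer falls in Category FL.
Total Category FL: (two 88.33 L containers = 176.66 L) + 225 L + (two 133.33 L containers = 266.66 L) = 668.32 L.
668.32 L exceeds the road limit of 500 L for Category FL.

No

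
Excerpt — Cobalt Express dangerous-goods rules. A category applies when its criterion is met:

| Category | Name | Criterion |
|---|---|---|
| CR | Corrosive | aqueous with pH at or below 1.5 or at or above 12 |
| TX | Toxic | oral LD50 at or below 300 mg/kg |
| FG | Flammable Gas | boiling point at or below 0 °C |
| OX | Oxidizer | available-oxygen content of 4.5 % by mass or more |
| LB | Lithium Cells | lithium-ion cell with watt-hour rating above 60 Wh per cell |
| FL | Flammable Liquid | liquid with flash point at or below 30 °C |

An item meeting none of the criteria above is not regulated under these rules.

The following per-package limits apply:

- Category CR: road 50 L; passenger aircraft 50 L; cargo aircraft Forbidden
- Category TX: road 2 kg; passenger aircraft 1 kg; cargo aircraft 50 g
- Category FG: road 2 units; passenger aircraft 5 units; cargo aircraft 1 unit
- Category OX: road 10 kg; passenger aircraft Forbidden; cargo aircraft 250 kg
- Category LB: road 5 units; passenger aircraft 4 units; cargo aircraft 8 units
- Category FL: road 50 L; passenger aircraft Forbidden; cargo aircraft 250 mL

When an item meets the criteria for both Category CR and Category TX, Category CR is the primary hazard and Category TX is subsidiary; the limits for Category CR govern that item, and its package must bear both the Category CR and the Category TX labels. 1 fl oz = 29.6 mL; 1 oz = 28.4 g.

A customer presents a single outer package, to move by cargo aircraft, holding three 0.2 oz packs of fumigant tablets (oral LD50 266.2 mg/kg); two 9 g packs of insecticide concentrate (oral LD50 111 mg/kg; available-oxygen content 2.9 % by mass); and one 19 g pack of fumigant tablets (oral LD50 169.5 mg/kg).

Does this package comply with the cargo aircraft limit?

Fumigant tablets: oral LD50 266.2 mg/kg ≤ 300 mg/kg → Category TX (Toxic).
Insecticide concentrate: oral LD50 111 mg/kg ≤ 300 mg/kg → Category TX (Toxic).
With oral LD50 169.5 mg/kg (≤ 300 mg/kg), the fumigant tablets fall in Category TX.
Category TX net quantity: (three 0.2 oz packs = 17.04 g) + (two 9 g packs = 18 g) + 19 g = 54.04 g.
That exceeds the Category TX cargo aircraft limit of 50 g.

No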